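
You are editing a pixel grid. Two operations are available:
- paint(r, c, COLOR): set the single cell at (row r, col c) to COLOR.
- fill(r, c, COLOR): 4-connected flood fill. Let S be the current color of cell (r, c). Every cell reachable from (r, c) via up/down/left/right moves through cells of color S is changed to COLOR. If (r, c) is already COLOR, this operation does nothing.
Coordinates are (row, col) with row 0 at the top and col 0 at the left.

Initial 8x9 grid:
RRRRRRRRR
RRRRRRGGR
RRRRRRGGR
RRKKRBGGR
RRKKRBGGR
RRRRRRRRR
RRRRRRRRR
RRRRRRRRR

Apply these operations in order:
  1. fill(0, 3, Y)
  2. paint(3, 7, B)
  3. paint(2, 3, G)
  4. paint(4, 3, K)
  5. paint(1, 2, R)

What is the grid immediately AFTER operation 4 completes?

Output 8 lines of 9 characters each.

After op 1 fill(0,3,Y) [58 cells changed]:
YYYYYYYYY
YYYYYYGGY
YYYYYYGGY
YYKKYBGGY
YYKKYBGGY
YYYYYYYYY
YYYYYYYYY
YYYYYYYYY
After op 2 paint(3,7,B):
YYYYYYYYY
YYYYYYGGY
YYYYYYGGY
YYKKYBGBY
YYKKYBGGY
YYYYYYYYY
YYYYYYYYY
YYYYYYYYY
After op 3 paint(2,3,G):
YYYYYYYYY
YYYYYYGGY
YYYGYYGGY
YYKKYBGBY
YYKKYBGGY
YYYYYYYYY
YYYYYYYYY
YYYYYYYYY
After op 4 paint(4,3,K):
YYYYYYYYY
YYYYYYGGY
YYYGYYGGY
YYKKYBGBY
YYKKYBGGY
YYYYYYYYY
YYYYYYYYY
YYYYYYYYY

Answer: YYYYYYYYY
YYYYYYGGY
YYYGYYGGY
YYKKYBGBY
YYKKYBGGY
YYYYYYYYY
YYYYYYYYY
YYYYYYYYY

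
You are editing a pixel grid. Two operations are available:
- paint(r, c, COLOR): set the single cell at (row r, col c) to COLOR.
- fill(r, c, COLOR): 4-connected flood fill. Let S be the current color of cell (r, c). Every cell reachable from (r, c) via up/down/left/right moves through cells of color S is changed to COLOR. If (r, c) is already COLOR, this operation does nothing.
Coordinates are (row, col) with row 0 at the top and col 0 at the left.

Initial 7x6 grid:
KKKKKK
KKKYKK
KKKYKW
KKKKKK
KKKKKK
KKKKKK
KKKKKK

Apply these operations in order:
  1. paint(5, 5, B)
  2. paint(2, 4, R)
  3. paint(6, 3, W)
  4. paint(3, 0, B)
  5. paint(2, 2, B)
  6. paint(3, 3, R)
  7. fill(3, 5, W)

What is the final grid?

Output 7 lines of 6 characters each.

After op 1 paint(5,5,B):
KKKKKK
KKKYKK
KKKYKW
KKKKKK
KKKKKK
KKKKKB
KKKKKK
After op 2 paint(2,4,R):
KKKKKK
KKKYKK
KKKYRW
KKKKKK
KKKKKK
KKKKKB
KKKKKK
After op 3 paint(6,3,W):
KKKKKK
KKKYKK
KKKYRW
KKKKKK
KKKKKK
KKKKKB
KKKWKK
After op 4 paint(3,0,B):
KKKKKK
KKKYKK
KKKYRW
BKKKKK
KKKKKK
KKKKKB
KKKWKK
After op 5 paint(2,2,B):
KKKKKK
KKKYKK
KKBYRW
BKKKKK
KKKKKK
KKKKKB
KKKWKK
After op 6 paint(3,3,R):
KKKKKK
KKKYKK
KKBYRW
BKKRKK
KKKKKK
KKKKKB
KKKWKK
After op 7 fill(3,5,W) [33 cells changed]:
WWWWWW
WWWYWW
WWBYRW
BWWRWW
WWWWWW
WWWWWB
WWWWWW

Answer: WWWWWW
WWWYWW
WWBYRW
BWWRWW
WWWWWW
WWWWWB
WWWWWW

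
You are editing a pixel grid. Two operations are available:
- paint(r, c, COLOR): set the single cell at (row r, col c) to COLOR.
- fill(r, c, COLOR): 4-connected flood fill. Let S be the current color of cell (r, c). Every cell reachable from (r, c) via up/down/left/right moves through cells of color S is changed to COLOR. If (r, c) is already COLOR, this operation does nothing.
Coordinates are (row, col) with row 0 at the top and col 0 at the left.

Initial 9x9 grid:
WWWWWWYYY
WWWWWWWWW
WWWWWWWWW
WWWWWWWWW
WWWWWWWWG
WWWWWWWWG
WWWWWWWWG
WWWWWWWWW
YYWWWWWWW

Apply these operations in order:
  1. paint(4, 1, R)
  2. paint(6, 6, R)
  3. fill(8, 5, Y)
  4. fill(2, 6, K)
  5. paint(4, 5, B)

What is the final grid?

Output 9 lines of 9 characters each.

Answer: KKKKKKKKK
KKKKKKKKK
KKKKKKKKK
KKKKKKKKK
KRKKKBKKG
KKKKKKKKG
KKKKKKRKG
KKKKKKKKK
KKKKKKKKK

Derivation:
After op 1 paint(4,1,R):
WWWWWWYYY
WWWWWWWWW
WWWWWWWWW
WWWWWWWWW
WRWWWWWWG
WWWWWWWWG
WWWWWWWWG
WWWWWWWWW
YYWWWWWWW
After op 2 paint(6,6,R):
WWWWWWYYY
WWWWWWWWW
WWWWWWWWW
WWWWWWWWW
WRWWWWWWG
WWWWWWWWG
WWWWWWRWG
WWWWWWWWW
YYWWWWWWW
After op 3 fill(8,5,Y) [71 cells changed]:
YYYYYYYYY
YYYYYYYYY
YYYYYYYYY
YYYYYYYYY
YRYYYYYYG
YYYYYYYYG
YYYYYYRYG
YYYYYYYYY
YYYYYYYYY
After op 4 fill(2,6,K) [76 cells changed]:
KKKKKKKKK
KKKKKKKKK
KKKKKKKKK
KKKKKKKKK
KRKKKKKKG
KKKKKKKKG
KKKKKKRKG
KKKKKKKKK
KKKKKKKKK
After op 5 paint(4,5,B):
KKKKKKKKK
KKKKKKKKK
KKKKKKKKK
KKKKKKKKK
KRKKKBKKG
KKKKKKKKG
KKKKKKRKG
KKKKKKKKK
KKKKKKKKK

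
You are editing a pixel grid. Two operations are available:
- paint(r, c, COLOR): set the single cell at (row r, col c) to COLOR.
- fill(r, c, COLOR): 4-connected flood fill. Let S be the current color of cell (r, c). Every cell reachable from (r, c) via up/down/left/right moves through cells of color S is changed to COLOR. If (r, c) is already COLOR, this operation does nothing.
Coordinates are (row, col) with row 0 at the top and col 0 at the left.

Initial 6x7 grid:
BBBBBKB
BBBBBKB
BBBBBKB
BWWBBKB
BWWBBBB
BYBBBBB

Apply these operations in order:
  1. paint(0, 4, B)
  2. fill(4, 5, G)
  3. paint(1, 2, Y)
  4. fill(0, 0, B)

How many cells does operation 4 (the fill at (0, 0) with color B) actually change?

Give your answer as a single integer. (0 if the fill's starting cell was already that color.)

After op 1 paint(0,4,B):
BBBBBKB
BBBBBKB
BBBBBKB
BWWBBKB
BWWBBBB
BYBBBBB
After op 2 fill(4,5,G) [33 cells changed]:
GGGGGKG
GGGGGKG
GGGGGKG
GWWGGKG
GWWGGGG
GYGGGGG
After op 3 paint(1,2,Y):
GGGGGKG
GGYGGKG
GGGGGKG
GWWGGKG
GWWGGGG
GYGGGGG
After op 4 fill(0,0,B) [32 cells changed]:
BBBBBKB
BBYBBKB
BBBBBKB
BWWBBKB
BWWBBBB
BYBBBBB

Answer: 32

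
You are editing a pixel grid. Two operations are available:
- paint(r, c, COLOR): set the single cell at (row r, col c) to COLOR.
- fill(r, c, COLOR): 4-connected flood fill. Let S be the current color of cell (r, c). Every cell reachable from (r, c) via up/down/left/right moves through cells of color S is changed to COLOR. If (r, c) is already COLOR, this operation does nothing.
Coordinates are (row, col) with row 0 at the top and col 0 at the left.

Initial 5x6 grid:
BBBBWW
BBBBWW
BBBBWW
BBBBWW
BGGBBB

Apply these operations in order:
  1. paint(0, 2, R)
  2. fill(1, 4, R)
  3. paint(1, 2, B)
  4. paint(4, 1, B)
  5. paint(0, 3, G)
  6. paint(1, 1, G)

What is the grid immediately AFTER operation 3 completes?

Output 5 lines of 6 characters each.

Answer: BBRBRR
BBBBRR
BBBBRR
BBBBRR
BGGBBB

Derivation:
After op 1 paint(0,2,R):
BBRBWW
BBBBWW
BBBBWW
BBBBWW
BGGBBB
After op 2 fill(1,4,R) [8 cells changed]:
BBRBRR
BBBBRR
BBBBRR
BBBBRR
BGGBBB
After op 3 paint(1,2,B):
BBRBRR
BBBBRR
BBBBRR
BBBBRR
BGGBBB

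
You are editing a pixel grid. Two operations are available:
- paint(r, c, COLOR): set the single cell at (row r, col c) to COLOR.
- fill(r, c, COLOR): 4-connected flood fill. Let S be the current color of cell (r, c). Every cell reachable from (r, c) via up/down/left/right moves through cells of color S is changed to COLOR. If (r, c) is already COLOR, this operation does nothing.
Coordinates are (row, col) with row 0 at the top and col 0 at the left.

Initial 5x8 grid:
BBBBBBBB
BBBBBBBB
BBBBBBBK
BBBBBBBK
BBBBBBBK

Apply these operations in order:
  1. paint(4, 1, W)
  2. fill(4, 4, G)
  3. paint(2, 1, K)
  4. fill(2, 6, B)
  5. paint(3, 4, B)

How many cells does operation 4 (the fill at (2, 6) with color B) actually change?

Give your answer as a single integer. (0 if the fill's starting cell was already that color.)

After op 1 paint(4,1,W):
BBBBBBBB
BBBBBBBB
BBBBBBBK
BBBBBBBK
BWBBBBBK
After op 2 fill(4,4,G) [36 cells changed]:
GGGGGGGG
GGGGGGGG
GGGGGGGK
GGGGGGGK
GWGGGGGK
After op 3 paint(2,1,K):
GGGGGGGG
GGGGGGGG
GKGGGGGK
GGGGGGGK
GWGGGGGK
After op 4 fill(2,6,B) [35 cells changed]:
BBBBBBBB
BBBBBBBB
BKBBBBBK
BBBBBBBK
BWBBBBBK

Answer: 35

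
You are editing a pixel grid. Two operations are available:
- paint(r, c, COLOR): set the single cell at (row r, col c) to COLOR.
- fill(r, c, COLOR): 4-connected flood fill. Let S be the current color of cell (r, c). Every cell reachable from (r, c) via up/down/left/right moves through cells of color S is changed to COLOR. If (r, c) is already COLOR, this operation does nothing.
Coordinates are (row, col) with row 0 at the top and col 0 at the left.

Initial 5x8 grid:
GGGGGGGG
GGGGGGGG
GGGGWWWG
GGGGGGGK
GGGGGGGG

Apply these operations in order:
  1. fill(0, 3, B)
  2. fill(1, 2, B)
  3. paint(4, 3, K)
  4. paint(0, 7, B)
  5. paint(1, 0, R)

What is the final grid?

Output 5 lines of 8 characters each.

After op 1 fill(0,3,B) [36 cells changed]:
BBBBBBBB
BBBBBBBB
BBBBWWWB
BBBBBBBK
BBBBBBBB
After op 2 fill(1,2,B) [0 cells changed]:
BBBBBBBB
BBBBBBBB
BBBBWWWB
BBBBBBBK
BBBBBBBB
After op 3 paint(4,3,K):
BBBBBBBB
BBBBBBBB
BBBBWWWB
BBBBBBBK
BBBKBBBB
After op 4 paint(0,7,B):
BBBBBBBB
BBBBBBBB
BBBBWWWB
BBBBBBBK
BBBKBBBB
After op 5 paint(1,0,R):
BBBBBBBB
RBBBBBBB
BBBBWWWB
BBBBBBBK
BBBKBBBB

Answer: BBBBBBBB
RBBBBBBB
BBBBWWWB
BBBBBBBK
BBBKBBBB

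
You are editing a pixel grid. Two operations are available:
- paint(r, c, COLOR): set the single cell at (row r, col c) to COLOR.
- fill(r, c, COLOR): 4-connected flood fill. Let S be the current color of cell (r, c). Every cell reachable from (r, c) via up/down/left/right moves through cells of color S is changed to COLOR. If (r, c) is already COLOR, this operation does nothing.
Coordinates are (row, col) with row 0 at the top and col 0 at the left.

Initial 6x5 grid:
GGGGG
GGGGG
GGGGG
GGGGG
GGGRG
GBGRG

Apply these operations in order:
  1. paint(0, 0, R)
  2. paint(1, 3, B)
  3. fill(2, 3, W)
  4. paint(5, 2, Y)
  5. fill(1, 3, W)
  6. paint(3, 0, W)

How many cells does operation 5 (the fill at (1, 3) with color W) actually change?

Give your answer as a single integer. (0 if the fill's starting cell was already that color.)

After op 1 paint(0,0,R):
RGGGG
GGGGG
GGGGG
GGGGG
GGGRG
GBGRG
After op 2 paint(1,3,B):
RGGGG
GGGBG
GGGGG
GGGGG
GGGRG
GBGRG
After op 3 fill(2,3,W) [25 cells changed]:
RWWWW
WWWBW
WWWWW
WWWWW
WWWRW
WBWRW
After op 4 paint(5,2,Y):
RWWWW
WWWBW
WWWWW
WWWWW
WWWRW
WBYRW
After op 5 fill(1,3,W) [1 cells changed]:
RWWWW
WWWWW
WWWWW
WWWWW
WWWRW
WBYRW

Answer: 1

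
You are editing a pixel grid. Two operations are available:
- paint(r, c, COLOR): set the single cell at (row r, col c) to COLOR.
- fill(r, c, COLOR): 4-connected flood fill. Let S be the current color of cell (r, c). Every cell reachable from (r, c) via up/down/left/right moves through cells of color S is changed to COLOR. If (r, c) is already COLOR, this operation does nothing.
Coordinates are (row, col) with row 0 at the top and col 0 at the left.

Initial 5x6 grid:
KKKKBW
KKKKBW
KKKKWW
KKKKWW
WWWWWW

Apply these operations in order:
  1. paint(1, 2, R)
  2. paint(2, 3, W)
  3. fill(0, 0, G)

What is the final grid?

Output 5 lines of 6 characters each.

After op 1 paint(1,2,R):
KKKKBW
KKRKBW
KKKKWW
KKKKWW
WWWWWW
After op 2 paint(2,3,W):
KKKKBW
KKRKBW
KKKWWW
KKKKWW
WWWWWW
After op 3 fill(0,0,G) [14 cells changed]:
GGGGBW
GGRGBW
GGGWWW
GGGGWW
WWWWWW

Answer: GGGGBW
GGRGBW
GGGWWW
GGGGWW
WWWWWW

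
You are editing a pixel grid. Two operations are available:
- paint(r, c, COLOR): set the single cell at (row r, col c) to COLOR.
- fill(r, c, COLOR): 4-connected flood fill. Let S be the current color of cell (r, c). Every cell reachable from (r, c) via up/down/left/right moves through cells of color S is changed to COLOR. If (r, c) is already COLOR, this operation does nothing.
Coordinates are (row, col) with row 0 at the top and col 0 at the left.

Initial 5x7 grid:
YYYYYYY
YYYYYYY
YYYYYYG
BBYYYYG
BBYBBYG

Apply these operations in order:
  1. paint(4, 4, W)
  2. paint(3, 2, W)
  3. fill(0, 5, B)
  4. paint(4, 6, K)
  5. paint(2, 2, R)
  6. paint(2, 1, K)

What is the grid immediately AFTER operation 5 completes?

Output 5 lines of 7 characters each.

Answer: BBBBBBB
BBBBBBB
BBRBBBG
BBWBBBG
BBYBWBK

Derivation:
After op 1 paint(4,4,W):
YYYYYYY
YYYYYYY
YYYYYYG
BBYYYYG
BBYBWYG
After op 2 paint(3,2,W):
YYYYYYY
YYYYYYY
YYYYYYG
BBWYYYG
BBYBWYG
After op 3 fill(0,5,B) [24 cells changed]:
BBBBBBB
BBBBBBB
BBBBBBG
BBWBBBG
BBYBWBG
After op 4 paint(4,6,K):
BBBBBBB
BBBBBBB
BBBBBBG
BBWBBBG
BBYBWBK
After op 5 paint(2,2,R):
BBBBBBB
BBBBBBB
BBRBBBG
BBWBBBG
BBYBWBK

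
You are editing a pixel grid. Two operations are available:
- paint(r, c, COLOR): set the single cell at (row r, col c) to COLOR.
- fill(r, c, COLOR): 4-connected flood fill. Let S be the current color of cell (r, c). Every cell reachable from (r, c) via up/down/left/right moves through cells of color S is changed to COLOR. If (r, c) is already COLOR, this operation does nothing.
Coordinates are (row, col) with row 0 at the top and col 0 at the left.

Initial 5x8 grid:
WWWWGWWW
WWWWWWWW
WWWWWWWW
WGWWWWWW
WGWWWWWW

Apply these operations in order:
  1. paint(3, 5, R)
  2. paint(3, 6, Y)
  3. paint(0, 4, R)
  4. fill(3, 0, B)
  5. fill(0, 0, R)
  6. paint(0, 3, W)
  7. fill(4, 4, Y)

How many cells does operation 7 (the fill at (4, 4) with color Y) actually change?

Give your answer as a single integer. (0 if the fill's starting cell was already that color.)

After op 1 paint(3,5,R):
WWWWGWWW
WWWWWWWW
WWWWWWWW
WGWWWRWW
WGWWWWWW
After op 2 paint(3,6,Y):
WWWWGWWW
WWWWWWWW
WWWWWWWW
WGWWWRYW
WGWWWWWW
After op 3 paint(0,4,R):
WWWWRWWW
WWWWWWWW
WWWWWWWW
WGWWWRYW
WGWWWWWW
After op 4 fill(3,0,B) [35 cells changed]:
BBBBRBBB
BBBBBBBB
BBBBBBBB
BGBBBRYB
BGBBBBBB
After op 5 fill(0,0,R) [35 cells changed]:
RRRRRRRR
RRRRRRRR
RRRRRRRR
RGRRRRYR
RGRRRRRR
After op 6 paint(0,3,W):
RRRWRRRR
RRRRRRRR
RRRRRRRR
RGRRRRYR
RGRRRRRR
After op 7 fill(4,4,Y) [36 cells changed]:
YYYWYYYY
YYYYYYYY
YYYYYYYY
YGYYYYYY
YGYYYYYY

Answer: 36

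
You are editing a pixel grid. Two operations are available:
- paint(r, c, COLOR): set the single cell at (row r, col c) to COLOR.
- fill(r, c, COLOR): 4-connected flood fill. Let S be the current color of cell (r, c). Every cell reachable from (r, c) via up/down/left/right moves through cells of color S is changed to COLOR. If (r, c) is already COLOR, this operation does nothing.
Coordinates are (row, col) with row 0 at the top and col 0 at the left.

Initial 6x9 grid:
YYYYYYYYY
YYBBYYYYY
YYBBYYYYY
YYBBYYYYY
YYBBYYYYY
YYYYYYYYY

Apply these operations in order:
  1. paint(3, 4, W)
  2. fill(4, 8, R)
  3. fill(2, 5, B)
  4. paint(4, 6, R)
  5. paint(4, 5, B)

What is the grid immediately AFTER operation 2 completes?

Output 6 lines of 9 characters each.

Answer: RRRRRRRRR
RRBBRRRRR
RRBBRRRRR
RRBBWRRRR
RRBBRRRRR
RRRRRRRRR

Derivation:
After op 1 paint(3,4,W):
YYYYYYYYY
YYBBYYYYY
YYBBYYYYY
YYBBWYYYY
YYBBYYYYY
YYYYYYYYY
After op 2 fill(4,8,R) [45 cells changed]:
RRRRRRRRR
RRBBRRRRR
RRBBRRRRR
RRBBWRRRR
RRBBRRRRR
RRRRRRRRR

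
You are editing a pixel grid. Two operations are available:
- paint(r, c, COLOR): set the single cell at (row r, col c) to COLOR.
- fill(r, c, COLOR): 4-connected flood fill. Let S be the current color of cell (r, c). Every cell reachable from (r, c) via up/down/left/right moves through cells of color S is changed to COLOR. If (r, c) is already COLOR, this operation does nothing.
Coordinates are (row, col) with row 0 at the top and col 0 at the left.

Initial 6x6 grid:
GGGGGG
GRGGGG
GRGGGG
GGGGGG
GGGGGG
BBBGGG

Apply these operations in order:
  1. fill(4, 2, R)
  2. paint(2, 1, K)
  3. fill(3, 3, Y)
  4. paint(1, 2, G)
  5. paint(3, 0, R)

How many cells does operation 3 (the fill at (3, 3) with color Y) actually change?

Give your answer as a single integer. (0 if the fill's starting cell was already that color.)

After op 1 fill(4,2,R) [31 cells changed]:
RRRRRR
RRRRRR
RRRRRR
RRRRRR
RRRRRR
BBBRRR
After op 2 paint(2,1,K):
RRRRRR
RRRRRR
RKRRRR
RRRRRR
RRRRRR
BBBRRR
After op 3 fill(3,3,Y) [32 cells changed]:
YYYYYY
YYYYYY
YKYYYY
YYYYYY
YYYYYY
BBBYYY

Answer: 32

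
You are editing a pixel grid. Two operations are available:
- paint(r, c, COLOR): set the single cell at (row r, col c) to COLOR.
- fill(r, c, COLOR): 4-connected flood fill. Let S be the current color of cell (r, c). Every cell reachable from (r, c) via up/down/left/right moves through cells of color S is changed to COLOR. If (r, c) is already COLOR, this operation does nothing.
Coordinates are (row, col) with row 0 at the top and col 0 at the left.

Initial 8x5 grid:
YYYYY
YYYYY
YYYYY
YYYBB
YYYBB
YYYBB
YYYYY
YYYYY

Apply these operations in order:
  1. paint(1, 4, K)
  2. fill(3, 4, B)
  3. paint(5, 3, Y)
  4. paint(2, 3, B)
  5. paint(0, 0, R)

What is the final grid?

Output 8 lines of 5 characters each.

Answer: RYYYY
YYYYK
YYYBY
YYYBB
YYYBB
YYYYB
YYYYY
YYYYY

Derivation:
After op 1 paint(1,4,K):
YYYYY
YYYYK
YYYYY
YYYBB
YYYBB
YYYBB
YYYYY
YYYYY
After op 2 fill(3,4,B) [0 cells changed]:
YYYYY
YYYYK
YYYYY
YYYBB
YYYBB
YYYBB
YYYYY
YYYYY
After op 3 paint(5,3,Y):
YYYYY
YYYYK
YYYYY
YYYBB
YYYBB
YYYYB
YYYYY
YYYYY
After op 4 paint(2,3,B):
YYYYY
YYYYK
YYYBY
YYYBB
YYYBB
YYYYB
YYYYY
YYYYY
After op 5 paint(0,0,R):
RYYYY
YYYYK
YYYBY
YYYBB
YYYBB
YYYYB
YYYYY
YYYYY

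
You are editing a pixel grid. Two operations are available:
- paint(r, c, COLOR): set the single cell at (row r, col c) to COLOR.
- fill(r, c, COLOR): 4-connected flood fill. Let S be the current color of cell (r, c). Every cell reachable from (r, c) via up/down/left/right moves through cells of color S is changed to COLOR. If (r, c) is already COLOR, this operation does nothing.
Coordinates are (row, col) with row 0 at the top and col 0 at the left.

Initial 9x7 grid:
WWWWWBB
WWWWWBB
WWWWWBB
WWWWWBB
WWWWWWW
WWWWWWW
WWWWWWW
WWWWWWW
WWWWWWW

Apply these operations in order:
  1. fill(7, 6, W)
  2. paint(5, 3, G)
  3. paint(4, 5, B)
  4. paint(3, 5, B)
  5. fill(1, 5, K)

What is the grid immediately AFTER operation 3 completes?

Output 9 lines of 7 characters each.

After op 1 fill(7,6,W) [0 cells changed]:
WWWWWBB
WWWWWBB
WWWWWBB
WWWWWBB
WWWWWWW
WWWWWWW
WWWWWWW
WWWWWWW
WWWWWWW
After op 2 paint(5,3,G):
WWWWWBB
WWWWWBB
WWWWWBB
WWWWWBB
WWWWWWW
WWWGWWW
WWWWWWW
WWWWWWW
WWWWWWW
After op 3 paint(4,5,B):
WWWWWBB
WWWWWBB
WWWWWBB
WWWWWBB
WWWWWBW
WWWGWWW
WWWWWWW
WWWWWWW
WWWWWWW

Answer: WWWWWBB
WWWWWBB
WWWWWBB
WWWWWBB
WWWWWBW
WWWGWWW
WWWWWWW
WWWWWWW
WWWWWWW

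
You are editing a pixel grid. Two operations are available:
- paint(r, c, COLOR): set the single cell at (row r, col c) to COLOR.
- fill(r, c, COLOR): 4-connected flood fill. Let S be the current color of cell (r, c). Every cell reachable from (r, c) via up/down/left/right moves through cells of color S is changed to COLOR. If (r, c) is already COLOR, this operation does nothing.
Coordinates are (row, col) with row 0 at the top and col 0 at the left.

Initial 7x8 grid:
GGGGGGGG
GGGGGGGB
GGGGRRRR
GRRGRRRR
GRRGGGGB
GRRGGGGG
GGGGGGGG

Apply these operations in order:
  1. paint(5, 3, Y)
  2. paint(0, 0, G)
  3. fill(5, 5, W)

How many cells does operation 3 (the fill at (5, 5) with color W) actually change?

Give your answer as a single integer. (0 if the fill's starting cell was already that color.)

After op 1 paint(5,3,Y):
GGGGGGGG
GGGGGGGB
GGGGRRRR
GRRGRRRR
GRRGGGGB
GRRYGGGG
GGGGGGGG
After op 2 paint(0,0,G):
GGGGGGGG
GGGGGGGB
GGGGRRRR
GRRGRRRR
GRRGGGGB
GRRYGGGG
GGGGGGGG
After op 3 fill(5,5,W) [39 cells changed]:
WWWWWWWW
WWWWWWWB
WWWWRRRR
WRRWRRRR
WRRWWWWB
WRRYWWWW
WWWWWWWW

Answer: 39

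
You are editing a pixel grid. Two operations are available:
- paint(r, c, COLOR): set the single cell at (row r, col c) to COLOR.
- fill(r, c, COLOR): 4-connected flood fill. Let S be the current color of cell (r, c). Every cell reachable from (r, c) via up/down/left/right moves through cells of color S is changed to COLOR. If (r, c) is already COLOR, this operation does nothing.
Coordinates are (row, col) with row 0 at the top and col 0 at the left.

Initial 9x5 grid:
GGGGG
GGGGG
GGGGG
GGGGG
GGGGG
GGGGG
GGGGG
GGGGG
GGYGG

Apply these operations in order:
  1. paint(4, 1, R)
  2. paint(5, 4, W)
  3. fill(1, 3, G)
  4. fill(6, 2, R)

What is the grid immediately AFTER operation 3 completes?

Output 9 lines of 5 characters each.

Answer: GGGGG
GGGGG
GGGGG
GGGGG
GRGGG
GGGGW
GGGGG
GGGGG
GGYGG

Derivation:
After op 1 paint(4,1,R):
GGGGG
GGGGG
GGGGG
GGGGG
GRGGG
GGGGG
GGGGG
GGGGG
GGYGG
After op 2 paint(5,4,W):
GGGGG
GGGGG
GGGGG
GGGGG
GRGGG
GGGGW
GGGGG
GGGGG
GGYGG
After op 3 fill(1,3,G) [0 cells changed]:
GGGGG
GGGGG
GGGGG
GGGGG
GRGGG
GGGGW
GGGGG
GGGGG
GGYGG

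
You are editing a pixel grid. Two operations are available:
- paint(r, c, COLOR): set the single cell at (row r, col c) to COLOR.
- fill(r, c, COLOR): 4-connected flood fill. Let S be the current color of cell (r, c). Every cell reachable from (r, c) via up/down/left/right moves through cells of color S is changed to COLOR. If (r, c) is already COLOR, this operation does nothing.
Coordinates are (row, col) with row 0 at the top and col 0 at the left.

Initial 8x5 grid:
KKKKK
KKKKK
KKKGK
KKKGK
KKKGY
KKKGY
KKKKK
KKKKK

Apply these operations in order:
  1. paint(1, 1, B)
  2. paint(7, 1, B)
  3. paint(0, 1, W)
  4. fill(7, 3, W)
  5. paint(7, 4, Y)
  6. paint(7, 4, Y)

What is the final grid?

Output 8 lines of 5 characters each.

Answer: WWWWW
WBWWW
WWWGW
WWWGW
WWWGY
WWWGY
WWWWW
WBWWY

Derivation:
After op 1 paint(1,1,B):
KKKKK
KBKKK
KKKGK
KKKGK
KKKGY
KKKGY
KKKKK
KKKKK
After op 2 paint(7,1,B):
KKKKK
KBKKK
KKKGK
KKKGK
KKKGY
KKKGY
KKKKK
KBKKK
After op 3 paint(0,1,W):
KWKKK
KBKKK
KKKGK
KKKGK
KKKGY
KKKGY
KKKKK
KBKKK
After op 4 fill(7,3,W) [31 cells changed]:
WWWWW
WBWWW
WWWGW
WWWGW
WWWGY
WWWGY
WWWWW
WBWWW
After op 5 paint(7,4,Y):
WWWWW
WBWWW
WWWGW
WWWGW
WWWGY
WWWGY
WWWWW
WBWWY
After op 6 paint(7,4,Y):
WWWWW
WBWWW
WWWGW
WWWGW
WWWGY
WWWGY
WWWWW
WBWWY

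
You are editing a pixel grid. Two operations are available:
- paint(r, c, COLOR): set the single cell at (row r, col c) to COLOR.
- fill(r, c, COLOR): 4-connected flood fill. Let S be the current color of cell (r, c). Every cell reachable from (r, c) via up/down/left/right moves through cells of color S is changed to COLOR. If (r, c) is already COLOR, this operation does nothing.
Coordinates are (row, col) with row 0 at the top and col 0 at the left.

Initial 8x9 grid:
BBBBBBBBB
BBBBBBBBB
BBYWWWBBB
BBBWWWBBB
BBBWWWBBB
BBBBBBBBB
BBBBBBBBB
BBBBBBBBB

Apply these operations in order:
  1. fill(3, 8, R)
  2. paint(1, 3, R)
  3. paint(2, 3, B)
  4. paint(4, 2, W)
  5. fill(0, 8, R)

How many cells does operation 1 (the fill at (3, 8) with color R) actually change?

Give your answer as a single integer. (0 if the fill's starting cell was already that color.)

Answer: 62

Derivation:
After op 1 fill(3,8,R) [62 cells changed]:
RRRRRRRRR
RRRRRRRRR
RRYWWWRRR
RRRWWWRRR
RRRWWWRRR
RRRRRRRRR
RRRRRRRRR
RRRRRRRRR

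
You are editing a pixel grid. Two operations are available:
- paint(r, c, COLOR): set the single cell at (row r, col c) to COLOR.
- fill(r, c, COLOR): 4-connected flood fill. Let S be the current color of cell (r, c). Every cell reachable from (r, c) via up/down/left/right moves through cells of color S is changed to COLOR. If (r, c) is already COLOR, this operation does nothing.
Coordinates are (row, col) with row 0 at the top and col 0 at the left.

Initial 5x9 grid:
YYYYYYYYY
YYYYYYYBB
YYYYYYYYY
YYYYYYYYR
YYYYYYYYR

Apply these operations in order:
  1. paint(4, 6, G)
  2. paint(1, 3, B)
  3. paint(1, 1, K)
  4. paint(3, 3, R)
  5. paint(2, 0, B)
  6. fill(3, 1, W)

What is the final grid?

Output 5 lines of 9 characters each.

After op 1 paint(4,6,G):
YYYYYYYYY
YYYYYYYBB
YYYYYYYYY
YYYYYYYYR
YYYYYYGYR
After op 2 paint(1,3,B):
YYYYYYYYY
YYYBYYYBB
YYYYYYYYY
YYYYYYYYR
YYYYYYGYR
After op 3 paint(1,1,K):
YYYYYYYYY
YKYBYYYBB
YYYYYYYYY
YYYYYYYYR
YYYYYYGYR
After op 4 paint(3,3,R):
YYYYYYYYY
YKYBYYYBB
YYYYYYYYY
YYYRYYYYR
YYYYYYGYR
After op 5 paint(2,0,B):
YYYYYYYYY
YKYBYYYBB
BYYYYYYYY
YYYRYYYYR
YYYYYYGYR
After op 6 fill(3,1,W) [36 cells changed]:
WWWWWWWWW
WKWBWWWBB
BWWWWWWWW
WWWRWWWWR
WWWWWWGWR

Answer: WWWWWWWWW
WKWBWWWBB
BWWWWWWWW
WWWRWWWWR
WWWWWWGWR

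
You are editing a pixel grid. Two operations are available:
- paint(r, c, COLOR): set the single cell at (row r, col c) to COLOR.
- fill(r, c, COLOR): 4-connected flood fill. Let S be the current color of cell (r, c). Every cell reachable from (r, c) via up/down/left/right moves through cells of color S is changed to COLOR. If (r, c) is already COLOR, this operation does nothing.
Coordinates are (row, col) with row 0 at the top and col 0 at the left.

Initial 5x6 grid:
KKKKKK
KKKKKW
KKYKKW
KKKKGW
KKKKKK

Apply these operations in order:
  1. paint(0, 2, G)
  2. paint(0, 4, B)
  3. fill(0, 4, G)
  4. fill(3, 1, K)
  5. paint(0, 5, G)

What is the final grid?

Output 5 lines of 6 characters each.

After op 1 paint(0,2,G):
KKGKKK
KKKKKW
KKYKKW
KKKKGW
KKKKKK
After op 2 paint(0,4,B):
KKGKBK
KKKKKW
KKYKKW
KKKKGW
KKKKKK
After op 3 fill(0,4,G) [1 cells changed]:
KKGKGK
KKKKKW
KKYKKW
KKKKGW
KKKKKK
After op 4 fill(3,1,K) [0 cells changed]:
KKGKGK
KKKKKW
KKYKKW
KKKKGW
KKKKKK
After op 5 paint(0,5,G):
KKGKGG
KKKKKW
KKYKKW
KKKKGW
KKKKKK

Answer: KKGKGG
KKKKKW
KKYKKW
KKKKGW
KKKKKK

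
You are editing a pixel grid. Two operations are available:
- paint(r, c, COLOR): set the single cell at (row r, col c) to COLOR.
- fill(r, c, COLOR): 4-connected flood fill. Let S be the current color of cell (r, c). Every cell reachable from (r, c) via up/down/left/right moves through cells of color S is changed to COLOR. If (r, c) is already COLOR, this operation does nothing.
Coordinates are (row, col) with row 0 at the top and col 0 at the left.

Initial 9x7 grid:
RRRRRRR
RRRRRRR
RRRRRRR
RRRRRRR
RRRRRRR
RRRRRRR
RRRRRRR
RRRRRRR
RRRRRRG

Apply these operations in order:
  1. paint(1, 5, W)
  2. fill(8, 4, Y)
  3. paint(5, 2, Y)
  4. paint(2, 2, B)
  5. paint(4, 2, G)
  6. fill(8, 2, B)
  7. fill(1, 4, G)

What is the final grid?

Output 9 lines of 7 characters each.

After op 1 paint(1,5,W):
RRRRRRR
RRRRRWR
RRRRRRR
RRRRRRR
RRRRRRR
RRRRRRR
RRRRRRR
RRRRRRR
RRRRRRG
After op 2 fill(8,4,Y) [61 cells changed]:
YYYYYYY
YYYYYWY
YYYYYYY
YYYYYYY
YYYYYYY
YYYYYYY
YYYYYYY
YYYYYYY
YYYYYYG
After op 3 paint(5,2,Y):
YYYYYYY
YYYYYWY
YYYYYYY
YYYYYYY
YYYYYYY
YYYYYYY
YYYYYYY
YYYYYYY
YYYYYYG
After op 4 paint(2,2,B):
YYYYYYY
YYYYYWY
YYBYYYY
YYYYYYY
YYYYYYY
YYYYYYY
YYYYYYY
YYYYYYY
YYYYYYG
After op 5 paint(4,2,G):
YYYYYYY
YYYYYWY
YYBYYYY
YYYYYYY
YYGYYYY
YYYYYYY
YYYYYYY
YYYYYYY
YYYYYYG
After op 6 fill(8,2,B) [59 cells changed]:
BBBBBBB
BBBBBWB
BBBBBBB
BBBBBBB
BBGBBBB
BBBBBBB
BBBBBBB
BBBBBBB
BBBBBBG
After op 7 fill(1,4,G) [60 cells changed]:
GGGGGGG
GGGGGWG
GGGGGGG
GGGGGGG
GGGGGGG
GGGGGGG
GGGGGGG
GGGGGGG
GGGGGGG

Answer: GGGGGGG
GGGGGWG
GGGGGGG
GGGGGGG
GGGGGGG
GGGGGGG
GGGGGGG
GGGGGGG
GGGGGGG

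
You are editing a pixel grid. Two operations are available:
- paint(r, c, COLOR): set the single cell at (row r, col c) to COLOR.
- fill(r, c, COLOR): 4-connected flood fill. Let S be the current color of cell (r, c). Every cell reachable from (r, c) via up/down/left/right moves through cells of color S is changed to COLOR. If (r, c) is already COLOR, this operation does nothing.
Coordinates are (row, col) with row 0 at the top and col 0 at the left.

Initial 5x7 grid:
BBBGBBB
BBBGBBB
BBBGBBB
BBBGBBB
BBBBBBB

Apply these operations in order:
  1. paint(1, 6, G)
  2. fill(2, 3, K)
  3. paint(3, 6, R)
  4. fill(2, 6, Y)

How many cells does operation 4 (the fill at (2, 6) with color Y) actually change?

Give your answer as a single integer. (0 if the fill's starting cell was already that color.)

After op 1 paint(1,6,G):
BBBGBBB
BBBGBBG
BBBGBBB
BBBGBBB
BBBBBBB
After op 2 fill(2,3,K) [4 cells changed]:
BBBKBBB
BBBKBBG
BBBKBBB
BBBKBBB
BBBBBBB
After op 3 paint(3,6,R):
BBBKBBB
BBBKBBG
BBBKBBB
BBBKBBR
BBBBBBB
After op 4 fill(2,6,Y) [29 cells changed]:
YYYKYYY
YYYKYYG
YYYKYYY
YYYKYYR
YYYYYYY

Answer: 29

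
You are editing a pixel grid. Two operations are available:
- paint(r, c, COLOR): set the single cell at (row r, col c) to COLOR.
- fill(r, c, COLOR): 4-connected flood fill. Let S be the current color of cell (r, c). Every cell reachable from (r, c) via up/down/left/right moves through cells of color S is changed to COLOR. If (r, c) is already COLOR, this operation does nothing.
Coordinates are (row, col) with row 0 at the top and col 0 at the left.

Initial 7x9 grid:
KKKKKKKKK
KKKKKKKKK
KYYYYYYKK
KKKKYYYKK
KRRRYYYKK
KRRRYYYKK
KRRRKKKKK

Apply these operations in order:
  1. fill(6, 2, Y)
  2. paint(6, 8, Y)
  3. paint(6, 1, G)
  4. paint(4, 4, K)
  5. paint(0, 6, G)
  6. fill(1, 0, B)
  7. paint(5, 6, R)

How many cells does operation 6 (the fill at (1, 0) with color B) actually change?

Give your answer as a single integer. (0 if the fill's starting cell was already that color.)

After op 1 fill(6,2,Y) [9 cells changed]:
KKKKKKKKK
KKKKKKKKK
KYYYYYYKK
KKKKYYYKK
KYYYYYYKK
KYYYYYYKK
KYYYKKKKK
After op 2 paint(6,8,Y):
KKKKKKKKK
KKKKKKKKK
KYYYYYYKK
KKKKYYYKK
KYYYYYYKK
KYYYYYYKK
KYYYKKKKY
After op 3 paint(6,1,G):
KKKKKKKKK
KKKKKKKKK
KYYYYYYKK
KKKKYYYKK
KYYYYYYKK
KYYYYYYKK
KGYYKKKKY
After op 4 paint(4,4,K):
KKKKKKKKK
KKKKKKKKK
KYYYYYYKK
KKKKYYYKK
KYYYKYYKK
KYYYYYYKK
KGYYKKKKY
After op 5 paint(0,6,G):
KKKKKKGKK
KKKKKKKKK
KYYYYYYKK
KKKKYYYKK
KYYYKYYKK
KYYYYYYKK
KGYYKKKKY
After op 6 fill(1,0,B) [37 cells changed]:
BBBBBBGBB
BBBBBBBBB
BYYYYYYBB
BBBBYYYBB
BYYYKYYBB
BYYYYYYBB
BGYYBBBBY

Answer: 37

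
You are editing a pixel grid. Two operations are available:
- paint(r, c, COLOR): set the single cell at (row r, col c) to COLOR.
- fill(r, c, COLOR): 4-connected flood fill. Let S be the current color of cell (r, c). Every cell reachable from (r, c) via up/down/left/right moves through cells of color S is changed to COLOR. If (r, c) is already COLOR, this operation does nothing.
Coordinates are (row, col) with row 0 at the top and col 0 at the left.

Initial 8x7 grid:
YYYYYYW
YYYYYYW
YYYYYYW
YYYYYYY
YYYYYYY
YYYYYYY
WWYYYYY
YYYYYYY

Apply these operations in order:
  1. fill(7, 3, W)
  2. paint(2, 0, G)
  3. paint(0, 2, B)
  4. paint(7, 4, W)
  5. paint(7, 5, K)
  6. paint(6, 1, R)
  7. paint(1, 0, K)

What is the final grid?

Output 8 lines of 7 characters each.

Answer: WWBWWWW
KWWWWWW
GWWWWWW
WWWWWWW
WWWWWWW
WWWWWWW
WRWWWWW
WWWWWKW

Derivation:
After op 1 fill(7,3,W) [51 cells changed]:
WWWWWWW
WWWWWWW
WWWWWWW
WWWWWWW
WWWWWWW
WWWWWWW
WWWWWWW
WWWWWWW
After op 2 paint(2,0,G):
WWWWWWW
WWWWWWW
GWWWWWW
WWWWWWW
WWWWWWW
WWWWWWW
WWWWWWW
WWWWWWW
After op 3 paint(0,2,B):
WWBWWWW
WWWWWWW
GWWWWWW
WWWWWWW
WWWWWWW
WWWWWWW
WWWWWWW
WWWWWWW
After op 4 paint(7,4,W):
WWBWWWW
WWWWWWW
GWWWWWW
WWWWWWW
WWWWWWW
WWWWWWW
WWWWWWW
WWWWWWW
After op 5 paint(7,5,K):
WWBWWWW
WWWWWWW
GWWWWWW
WWWWWWW
WWWWWWW
WWWWWWW
WWWWWWW
WWWWWKW
After op 6 paint(6,1,R):
WWBWWWW
WWWWWWW
GWWWWWW
WWWWWWW
WWWWWWW
WWWWWWW
WRWWWWW
WWWWWKW
After op 7 paint(1,0,K):
WWBWWWW
KWWWWWW
GWWWWWW
WWWWWWW
WWWWWWW
WWWWWWW
WRWWWWW
WWWWWKW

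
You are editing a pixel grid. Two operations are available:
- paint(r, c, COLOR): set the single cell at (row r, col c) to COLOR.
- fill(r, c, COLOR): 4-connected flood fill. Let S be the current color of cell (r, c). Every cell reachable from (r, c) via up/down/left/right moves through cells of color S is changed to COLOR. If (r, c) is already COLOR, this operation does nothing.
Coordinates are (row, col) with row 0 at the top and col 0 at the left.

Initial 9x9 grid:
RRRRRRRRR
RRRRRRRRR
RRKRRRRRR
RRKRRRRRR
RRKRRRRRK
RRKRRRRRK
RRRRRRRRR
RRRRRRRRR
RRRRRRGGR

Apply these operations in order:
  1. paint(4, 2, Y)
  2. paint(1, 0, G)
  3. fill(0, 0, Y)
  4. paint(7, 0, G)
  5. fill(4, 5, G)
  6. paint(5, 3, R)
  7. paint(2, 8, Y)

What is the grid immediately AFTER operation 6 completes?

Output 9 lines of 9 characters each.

After op 1 paint(4,2,Y):
RRRRRRRRR
RRRRRRRRR
RRKRRRRRR
RRKRRRRRR
RRYRRRRRK
RRKRRRRRK
RRRRRRRRR
RRRRRRRRR
RRRRRRGGR
After op 2 paint(1,0,G):
RRRRRRRRR
GRRRRRRRR
RRKRRRRRR
RRKRRRRRR
RRYRRRRRK
RRKRRRRRK
RRRRRRRRR
RRRRRRRRR
RRRRRRGGR
After op 3 fill(0,0,Y) [72 cells changed]:
YYYYYYYYY
GYYYYYYYY
YYKYYYYYY
YYKYYYYYY
YYYYYYYYK
YYKYYYYYK
YYYYYYYYY
YYYYYYYYY
YYYYYYGGY
After op 4 paint(7,0,G):
YYYYYYYYY
GYYYYYYYY
YYKYYYYYY
YYKYYYYYY
YYYYYYYYK
YYKYYYYYK
YYYYYYYYY
GYYYYYYYY
YYYYYYGGY
After op 5 fill(4,5,G) [72 cells changed]:
GGGGGGGGG
GGGGGGGGG
GGKGGGGGG
GGKGGGGGG
GGGGGGGGK
GGKGGGGGK
GGGGGGGGG
GGGGGGGGG
GGGGGGGGG
After op 6 paint(5,3,R):
GGGGGGGGG
GGGGGGGGG
GGKGGGGGG
GGKGGGGGG
GGGGGGGGK
GGKRGGGGK
GGGGGGGGG
GGGGGGGGG
GGGGGGGGG

Answer: GGGGGGGGG
GGGGGGGGG
GGKGGGGGG
GGKGGGGGG
GGGGGGGGK
GGKRGGGGK
GGGGGGGGG
GGGGGGGGG
GGGGGGGGG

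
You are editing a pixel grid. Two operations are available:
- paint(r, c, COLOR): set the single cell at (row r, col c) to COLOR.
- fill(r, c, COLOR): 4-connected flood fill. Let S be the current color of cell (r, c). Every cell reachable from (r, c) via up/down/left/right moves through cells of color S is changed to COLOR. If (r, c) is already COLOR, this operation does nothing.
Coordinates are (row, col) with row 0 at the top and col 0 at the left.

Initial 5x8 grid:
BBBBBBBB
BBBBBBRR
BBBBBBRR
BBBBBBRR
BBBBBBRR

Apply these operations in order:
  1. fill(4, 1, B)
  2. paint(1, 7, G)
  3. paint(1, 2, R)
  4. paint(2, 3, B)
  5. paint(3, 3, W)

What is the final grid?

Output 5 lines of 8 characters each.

Answer: BBBBBBBB
BBRBBBRG
BBBBBBRR
BBBWBBRR
BBBBBBRR

Derivation:
After op 1 fill(4,1,B) [0 cells changed]:
BBBBBBBB
BBBBBBRR
BBBBBBRR
BBBBBBRR
BBBBBBRR
After op 2 paint(1,7,G):
BBBBBBBB
BBBBBBRG
BBBBBBRR
BBBBBBRR
BBBBBBRR
After op 3 paint(1,2,R):
BBBBBBBB
BBRBBBRG
BBBBBBRR
BBBBBBRR
BBBBBBRR
After op 4 paint(2,3,B):
BBBBBBBB
BBRBBBRG
BBBBBBRR
BBBBBBRR
BBBBBBRR
After op 5 paint(3,3,W):
BBBBBBBB
BBRBBBRG
BBBBBBRR
BBBWBBRR
BBBBBBRR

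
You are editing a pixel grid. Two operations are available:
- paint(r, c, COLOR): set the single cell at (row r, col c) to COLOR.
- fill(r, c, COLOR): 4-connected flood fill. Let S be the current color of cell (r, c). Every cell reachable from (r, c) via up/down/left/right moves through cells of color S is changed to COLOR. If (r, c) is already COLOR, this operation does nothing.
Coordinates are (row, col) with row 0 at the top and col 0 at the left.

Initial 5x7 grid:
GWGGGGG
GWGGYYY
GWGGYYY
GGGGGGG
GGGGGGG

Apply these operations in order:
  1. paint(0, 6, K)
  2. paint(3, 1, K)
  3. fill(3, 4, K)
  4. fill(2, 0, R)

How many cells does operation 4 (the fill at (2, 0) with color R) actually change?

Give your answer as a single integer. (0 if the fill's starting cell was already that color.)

After op 1 paint(0,6,K):
GWGGGGK
GWGGYYY
GWGGYYY
GGGGGGG
GGGGGGG
After op 2 paint(3,1,K):
GWGGGGK
GWGGYYY
GWGGYYY
GKGGGGG
GGGGGGG
After op 3 fill(3,4,K) [24 cells changed]:
KWKKKKK
KWKKYYY
KWKKYYY
KKKKKKK
KKKKKKK
After op 4 fill(2,0,R) [26 cells changed]:
RWRRRRR
RWRRYYY
RWRRYYY
RRRRRRR
RRRRRRR

Answer: 26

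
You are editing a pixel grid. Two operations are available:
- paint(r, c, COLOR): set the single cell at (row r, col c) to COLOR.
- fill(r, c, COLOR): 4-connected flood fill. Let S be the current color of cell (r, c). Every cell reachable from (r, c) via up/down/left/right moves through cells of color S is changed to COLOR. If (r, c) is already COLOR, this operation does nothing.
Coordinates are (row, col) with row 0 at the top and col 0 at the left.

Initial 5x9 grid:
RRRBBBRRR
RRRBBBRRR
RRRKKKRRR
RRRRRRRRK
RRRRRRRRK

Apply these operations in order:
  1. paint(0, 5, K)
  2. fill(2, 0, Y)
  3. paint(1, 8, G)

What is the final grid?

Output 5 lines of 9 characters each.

After op 1 paint(0,5,K):
RRRBBKRRR
RRRBBBRRR
RRRKKKRRR
RRRRRRRRK
RRRRRRRRK
After op 2 fill(2,0,Y) [34 cells changed]:
YYYBBKYYY
YYYBBBYYY
YYYKKKYYY
YYYYYYYYK
YYYYYYYYK
After op 3 paint(1,8,G):
YYYBBKYYY
YYYBBBYYG
YYYKKKYYY
YYYYYYYYK
YYYYYYYYK

Answer: YYYBBKYYY
YYYBBBYYG
YYYKKKYYY
YYYYYYYYK
YYYYYYYYK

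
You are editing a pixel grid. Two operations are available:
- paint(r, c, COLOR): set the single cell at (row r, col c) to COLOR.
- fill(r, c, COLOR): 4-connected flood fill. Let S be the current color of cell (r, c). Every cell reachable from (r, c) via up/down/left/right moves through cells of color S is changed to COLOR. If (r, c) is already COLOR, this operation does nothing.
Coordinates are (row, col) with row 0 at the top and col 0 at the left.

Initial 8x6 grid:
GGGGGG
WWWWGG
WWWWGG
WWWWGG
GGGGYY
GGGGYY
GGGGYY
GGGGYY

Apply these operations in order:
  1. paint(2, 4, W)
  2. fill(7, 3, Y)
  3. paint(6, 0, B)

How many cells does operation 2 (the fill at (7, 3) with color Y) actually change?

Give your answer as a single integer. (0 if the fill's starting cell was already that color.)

After op 1 paint(2,4,W):
GGGGGG
WWWWGG
WWWWWG
WWWWGG
GGGGYY
GGGGYY
GGGGYY
GGGGYY
After op 2 fill(7,3,Y) [16 cells changed]:
GGGGGG
WWWWGG
WWWWWG
WWWWGG
YYYYYY
YYYYYY
YYYYYY
YYYYYY

Answer: 16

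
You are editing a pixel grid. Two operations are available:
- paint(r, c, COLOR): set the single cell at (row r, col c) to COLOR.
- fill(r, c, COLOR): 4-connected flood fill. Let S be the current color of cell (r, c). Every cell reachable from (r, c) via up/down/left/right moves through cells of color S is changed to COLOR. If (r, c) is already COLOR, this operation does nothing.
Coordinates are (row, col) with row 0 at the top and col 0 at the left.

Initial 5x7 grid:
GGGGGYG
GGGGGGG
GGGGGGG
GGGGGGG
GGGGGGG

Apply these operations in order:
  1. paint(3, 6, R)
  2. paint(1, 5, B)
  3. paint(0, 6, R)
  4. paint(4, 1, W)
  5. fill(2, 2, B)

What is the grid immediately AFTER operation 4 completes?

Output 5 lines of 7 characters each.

Answer: GGGGGYR
GGGGGBG
GGGGGGG
GGGGGGR
GWGGGGG

Derivation:
After op 1 paint(3,6,R):
GGGGGYG
GGGGGGG
GGGGGGG
GGGGGGR
GGGGGGG
After op 2 paint(1,5,B):
GGGGGYG
GGGGGBG
GGGGGGG
GGGGGGR
GGGGGGG
After op 3 paint(0,6,R):
GGGGGYR
GGGGGBG
GGGGGGG
GGGGGGR
GGGGGGG
After op 4 paint(4,1,W):
GGGGGYR
GGGGGBG
GGGGGGG
GGGGGGR
GWGGGGG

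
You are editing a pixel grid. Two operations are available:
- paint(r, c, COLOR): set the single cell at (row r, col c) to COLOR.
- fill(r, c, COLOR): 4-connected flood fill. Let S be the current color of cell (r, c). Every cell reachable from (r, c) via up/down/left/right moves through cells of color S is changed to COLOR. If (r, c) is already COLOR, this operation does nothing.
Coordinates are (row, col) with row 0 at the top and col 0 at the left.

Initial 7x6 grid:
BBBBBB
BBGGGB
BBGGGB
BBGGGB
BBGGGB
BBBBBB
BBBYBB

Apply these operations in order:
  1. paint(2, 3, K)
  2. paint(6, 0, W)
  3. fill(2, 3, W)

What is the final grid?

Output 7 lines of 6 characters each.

Answer: BBBBBB
BBGGGB
BBGWGB
BBGGGB
BBGGGB
BBBBBB
WBBYBB

Derivation:
After op 1 paint(2,3,K):
BBBBBB
BBGGGB
BBGKGB
BBGGGB
BBGGGB
BBBBBB
BBBYBB
After op 2 paint(6,0,W):
BBBBBB
BBGGGB
BBGKGB
BBGGGB
BBGGGB
BBBBBB
WBBYBB
After op 3 fill(2,3,W) [1 cells changed]:
BBBBBB
BBGGGB
BBGWGB
BBGGGB
BBGGGB
BBBBBB
WBBYBB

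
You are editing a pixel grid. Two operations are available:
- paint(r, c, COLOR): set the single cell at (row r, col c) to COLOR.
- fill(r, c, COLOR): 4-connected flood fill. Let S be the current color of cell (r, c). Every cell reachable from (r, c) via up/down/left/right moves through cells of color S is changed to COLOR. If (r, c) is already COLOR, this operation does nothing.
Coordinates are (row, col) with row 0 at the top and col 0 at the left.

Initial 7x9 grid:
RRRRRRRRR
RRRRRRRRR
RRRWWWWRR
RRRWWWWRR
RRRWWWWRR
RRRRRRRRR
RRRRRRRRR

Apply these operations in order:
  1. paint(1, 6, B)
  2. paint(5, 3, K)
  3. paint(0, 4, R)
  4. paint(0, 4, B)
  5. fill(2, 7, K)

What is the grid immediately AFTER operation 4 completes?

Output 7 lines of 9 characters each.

After op 1 paint(1,6,B):
RRRRRRRRR
RRRRRRBRR
RRRWWWWRR
RRRWWWWRR
RRRWWWWRR
RRRRRRRRR
RRRRRRRRR
After op 2 paint(5,3,K):
RRRRRRRRR
RRRRRRBRR
RRRWWWWRR
RRRWWWWRR
RRRWWWWRR
RRRKRRRRR
RRRRRRRRR
After op 3 paint(0,4,R):
RRRRRRRRR
RRRRRRBRR
RRRWWWWRR
RRRWWWWRR
RRRWWWWRR
RRRKRRRRR
RRRRRRRRR
After op 4 paint(0,4,B):
RRRRBRRRR
RRRRRRBRR
RRRWWWWRR
RRRWWWWRR
RRRWWWWRR
RRRKRRRRR
RRRRRRRRR

Answer: RRRRBRRRR
RRRRRRBRR
RRRWWWWRR
RRRWWWWRR
RRRWWWWRR
RRRKRRRRR
RRRRRRRRR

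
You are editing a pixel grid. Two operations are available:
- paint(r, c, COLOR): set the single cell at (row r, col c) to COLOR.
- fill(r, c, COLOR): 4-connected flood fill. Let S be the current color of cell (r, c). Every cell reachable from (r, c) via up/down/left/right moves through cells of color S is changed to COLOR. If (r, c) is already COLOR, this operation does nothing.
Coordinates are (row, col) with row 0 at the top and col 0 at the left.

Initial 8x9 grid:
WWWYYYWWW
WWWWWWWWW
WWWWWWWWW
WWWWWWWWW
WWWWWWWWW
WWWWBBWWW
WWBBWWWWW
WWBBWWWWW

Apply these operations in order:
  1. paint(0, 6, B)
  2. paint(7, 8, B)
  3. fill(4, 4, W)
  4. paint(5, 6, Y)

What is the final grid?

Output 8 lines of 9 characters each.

After op 1 paint(0,6,B):
WWWYYYBWW
WWWWWWWWW
WWWWWWWWW
WWWWWWWWW
WWWWWWWWW
WWWWBBWWW
WWBBWWWWW
WWBBWWWWW
After op 2 paint(7,8,B):
WWWYYYBWW
WWWWWWWWW
WWWWWWWWW
WWWWWWWWW
WWWWWWWWW
WWWWBBWWW
WWBBWWWWW
WWBBWWWWB
After op 3 fill(4,4,W) [0 cells changed]:
WWWYYYBWW
WWWWWWWWW
WWWWWWWWW
WWWWWWWWW
WWWWWWWWW
WWWWBBWWW
WWBBWWWWW
WWBBWWWWB
After op 4 paint(5,6,Y):
WWWYYYBWW
WWWWWWWWW
WWWWWWWWW
WWWWWWWWW
WWWWWWWWW
WWWWBBYWW
WWBBWWWWW
WWBBWWWWB

Answer: WWWYYYBWW
WWWWWWWWW
WWWWWWWWW
WWWWWWWWW
WWWWWWWWW
WWWWBBYWW
WWBBWWWWW
WWBBWWWWB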